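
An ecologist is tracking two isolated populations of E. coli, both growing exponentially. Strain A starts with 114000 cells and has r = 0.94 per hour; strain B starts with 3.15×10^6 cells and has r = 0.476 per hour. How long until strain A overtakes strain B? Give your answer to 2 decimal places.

Set 114000·e^(0.94t) = 3.15×10^6·e^(0.476t).
e^((0.94 − 0.476)t) = 3.15×10^6/114000 → e^(0.464·t) = 27.632.
0.464·t = ln(27.632) = 3.319, so t = 3.319/0.464 = 7.1529.

7.15 hours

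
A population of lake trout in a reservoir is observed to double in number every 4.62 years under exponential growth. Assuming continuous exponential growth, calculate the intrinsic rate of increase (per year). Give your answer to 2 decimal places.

r = ln(2)/t_d = 0.6931/4.62 = 0.15003.

0.15 per year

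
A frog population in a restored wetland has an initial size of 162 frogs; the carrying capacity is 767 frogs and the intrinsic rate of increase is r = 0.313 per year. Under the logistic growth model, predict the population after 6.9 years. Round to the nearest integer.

A = (K − N₀)/N₀ = (767 − 162)/162 = 3.7346.
N(t) = K/(1 + A·e^(−rt)) = 767/(1 + 3.7346×e^(−0.313×6.9)).
e^(−2.16) = 0.11536; denominator = 1 + 3.7346×0.11536 = 1.4308.
N = 767/1.4308 = 536.057.

536 frogs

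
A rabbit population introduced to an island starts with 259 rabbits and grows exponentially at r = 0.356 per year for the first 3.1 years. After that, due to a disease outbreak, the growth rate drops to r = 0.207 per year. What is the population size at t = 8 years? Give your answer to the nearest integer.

Phase 1: N(3.1) = 259·e^(0.356×3.1) = 259·e^1.104 = 780.885.
Phase 2 runs for 8 − 3.1 = 4.9 years at r = 0.207.
N(8) = 780.885·e^(0.207×4.9) = 780.885·e^1.014 = 2153.24.

2153 rabbits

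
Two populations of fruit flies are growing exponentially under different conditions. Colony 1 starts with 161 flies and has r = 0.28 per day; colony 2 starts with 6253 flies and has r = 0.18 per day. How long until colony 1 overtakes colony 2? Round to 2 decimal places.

36.59 days

Set 161·e^(0.28t) = 6253·e^(0.18t).
e^((0.28 − 0.18)t) = 6253/161 → e^(0.1·t) = 38.839.
0.1·t = ln(38.839) = 3.6594, so t = 3.6594/0.1 = 36.594.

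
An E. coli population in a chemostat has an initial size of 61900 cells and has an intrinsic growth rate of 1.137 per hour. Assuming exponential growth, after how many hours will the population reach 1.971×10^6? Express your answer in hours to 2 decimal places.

Set N₀·e^(rt) = 1.971×10^6: e^(1.137·t) = 1.971×10^6/61900 = 31.842.
1.137·t = ln(31.842) = 3.4608, so t = 3.4608/1.137 = 3.0438.

3.04 hours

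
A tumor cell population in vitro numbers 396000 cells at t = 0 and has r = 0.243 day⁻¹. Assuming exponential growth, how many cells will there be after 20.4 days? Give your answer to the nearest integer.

56309256 cells

N(t) = N₀·e^(rt) = 396000 × e^(0.243×20.4) = 396000 × e^4.957.
e^4.957 ≈ 142.2, so N ≈ 396000 × 142.2 = 5.630926×10^7.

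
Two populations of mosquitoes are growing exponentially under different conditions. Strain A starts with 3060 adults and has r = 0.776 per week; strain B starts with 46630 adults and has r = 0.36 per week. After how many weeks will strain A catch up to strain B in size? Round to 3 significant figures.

6.55 weeks

Set 3060·e^(0.776t) = 46630·e^(0.36t).
e^((0.776 − 0.36)t) = 46630/3060 → e^(0.416·t) = 15.239.
0.416·t = ln(15.239) = 2.7238, so t = 2.7238/0.416 = 6.5477.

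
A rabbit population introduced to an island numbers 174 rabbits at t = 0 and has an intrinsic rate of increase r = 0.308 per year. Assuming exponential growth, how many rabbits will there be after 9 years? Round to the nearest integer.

2782 rabbits

N(t) = N₀·e^(rt) = 174 × e^(0.308×9) = 174 × e^2.772.
e^2.772 ≈ 15.991, so N ≈ 174 × 15.991 = 2782.36.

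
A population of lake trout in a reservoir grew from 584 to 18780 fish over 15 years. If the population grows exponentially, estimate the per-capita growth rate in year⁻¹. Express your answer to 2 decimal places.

0.23 per year

From N(t) = N₀·e^(rt): e^(r·15) = 18780/584 = 32.158.
r·15 = ln(32.158) = 3.4706, so r = 3.4706/15 = 0.23138.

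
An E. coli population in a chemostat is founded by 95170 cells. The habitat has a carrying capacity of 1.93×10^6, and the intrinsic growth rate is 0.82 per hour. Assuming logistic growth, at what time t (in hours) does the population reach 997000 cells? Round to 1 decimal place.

3.7 hours

A = (K − N₀)/N₀ = (1.93×10^6 − 95170)/95170 = 19.279.
Solve 1.93×10^6/(1 + 19.279·e^(−0.82t)) = 997000: 1 + 19.279·e^(−0.82t) = 1.9358, so e^(−0.82t) = 0.048539.
−0.82·t = ln(0.048539) = -3.0254, so t = 3.0254/0.82 = 3.6895.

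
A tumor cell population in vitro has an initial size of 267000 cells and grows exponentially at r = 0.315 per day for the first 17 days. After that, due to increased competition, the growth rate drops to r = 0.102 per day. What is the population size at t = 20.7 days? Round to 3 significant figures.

82400000 cells

Phase 1: N(17) = 267000·e^(0.315×17) = 267000·e^5.355 = 5.651428×10^7.
Phase 2 runs for 20.7 − 17 = 3.7 days at r = 0.102.
N(20.7) = 5.651428×10^7·e^(0.102×3.7) = 5.651428×10^7·e^0.3774 = 8.242538×10^7.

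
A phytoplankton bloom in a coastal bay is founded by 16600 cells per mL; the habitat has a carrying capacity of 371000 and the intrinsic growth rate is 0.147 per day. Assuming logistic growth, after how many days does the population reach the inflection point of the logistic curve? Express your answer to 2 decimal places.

Logistic growth is fastest at N = K/2 = 185500.
A = (K − N₀)/N₀ = 21.349. Set K/(1 + A·e^(−rt)) = K/2 → A·e^(−rt) = 1.
e^(−0.147t) = 1/21.349 = 0.0468397, so t = ln(21.349)/0.147 = 3.061/0.147 = 20.823.

20.82 days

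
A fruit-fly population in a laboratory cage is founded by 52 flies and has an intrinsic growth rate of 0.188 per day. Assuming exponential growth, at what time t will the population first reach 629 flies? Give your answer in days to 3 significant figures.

Set N₀·e^(rt) = 629: e^(0.188·t) = 629/52 = 12.096.
0.188·t = ln(12.096) = 2.4929, so t = 2.4929/0.188 = 13.26.

13.3 days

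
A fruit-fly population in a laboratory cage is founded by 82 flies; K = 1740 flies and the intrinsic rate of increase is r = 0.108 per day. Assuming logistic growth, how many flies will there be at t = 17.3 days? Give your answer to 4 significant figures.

A = (K − N₀)/N₀ = (1740 − 82)/82 = 20.22.
N(t) = K/(1 + A·e^(−rt)) = 1740/(1 + 20.22×e^(−0.108×17.3)).
e^(−1.868) = 0.15437; denominator = 1 + 20.22×0.15437 = 4.1213.
N = 1740/4.1213 = 422.197.

422.2 flies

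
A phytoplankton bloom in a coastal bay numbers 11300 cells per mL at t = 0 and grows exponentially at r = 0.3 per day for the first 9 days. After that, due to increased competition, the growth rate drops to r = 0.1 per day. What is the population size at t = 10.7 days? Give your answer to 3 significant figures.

Phase 1: N(9) = 11300·e^(0.3×9) = 11300·e^2.7 = 168141.
Phase 2 runs for 10.7 − 9 = 1.7 days at r = 0.1.
N(10.7) = 168141·e^(0.1×1.7) = 168141·e^0.17 = 199298.

199000 cells per mL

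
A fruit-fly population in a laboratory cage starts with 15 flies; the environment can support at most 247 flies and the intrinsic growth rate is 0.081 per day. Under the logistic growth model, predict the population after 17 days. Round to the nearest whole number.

50 flies

A = (K − N₀)/N₀ = (247 − 15)/15 = 15.467.
N(t) = K/(1 + A·e^(−rt)) = 247/(1 + 15.467×e^(−0.081×17)).
e^(−1.377) = 0.25233; denominator = 1 + 15.467×0.25233 = 4.9028.
N = 247/4.9028 = 50.3797.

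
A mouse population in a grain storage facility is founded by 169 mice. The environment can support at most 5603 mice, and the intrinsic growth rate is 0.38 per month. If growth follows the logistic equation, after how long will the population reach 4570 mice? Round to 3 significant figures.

13.0 months

A = (K − N₀)/N₀ = (5603 − 169)/169 = 32.154.
Solve 5603/(1 + 32.154·e^(−0.38t)) = 4570: 1 + 32.154·e^(−0.38t) = 1.226, so e^(−0.38t) = 0.00702993.
−0.38·t = ln(0.00702993) = -4.9576, so t = 4.9576/0.38 = 13.046.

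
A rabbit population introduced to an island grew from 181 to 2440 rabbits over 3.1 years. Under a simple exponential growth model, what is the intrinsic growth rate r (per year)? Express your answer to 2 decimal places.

From N(t) = N₀·e^(rt): e^(r·3.1) = 2440/181 = 13.481.
r·3.1 = ln(13.481) = 2.6013, so r = 2.6013/3.1 = 0.83911.

0.84 per year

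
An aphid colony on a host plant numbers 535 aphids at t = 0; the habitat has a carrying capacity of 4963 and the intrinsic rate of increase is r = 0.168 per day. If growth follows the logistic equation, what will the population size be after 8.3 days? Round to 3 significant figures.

A = (K − N₀)/N₀ = (4963 − 535)/535 = 8.2766.
N(t) = K/(1 + A·e^(−rt)) = 4963/(1 + 8.2766×e^(−0.168×8.3)).
e^(−1.394) = 0.24798; denominator = 1 + 8.2766×0.24798 = 3.0525.
N = 4963/3.0525 = 1625.9.

1630 aphids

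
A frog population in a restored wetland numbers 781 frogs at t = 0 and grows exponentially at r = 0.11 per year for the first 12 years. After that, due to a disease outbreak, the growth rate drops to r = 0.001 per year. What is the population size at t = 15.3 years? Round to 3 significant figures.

2930 frogs

Phase 1: N(12) = 781·e^(0.11×12) = 781·e^1.32 = 2923.61.
Phase 2 runs for 15.3 − 12 = 3.3 years at r = 0.001.
N(15.3) = 2923.61·e^(0.001×3.3) = 2923.61·e^0.0033 = 2933.28.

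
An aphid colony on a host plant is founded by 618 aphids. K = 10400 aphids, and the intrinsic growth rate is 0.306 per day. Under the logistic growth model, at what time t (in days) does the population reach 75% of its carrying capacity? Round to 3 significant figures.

12.6 days

A = (K − N₀)/N₀ = (10400 − 618)/618 = 15.828.
Solve 10400/(1 + 15.828·e^(−0.306t)) = 7800: 1 + 15.828·e^(−0.306t) = 1.3333, so e^(−0.306t) = 0.0210591.
−0.306·t = ln(0.0210591) = -3.8604, so t = 3.8604/0.306 = 12.616.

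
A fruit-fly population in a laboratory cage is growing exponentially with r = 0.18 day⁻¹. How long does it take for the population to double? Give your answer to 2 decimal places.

3.85 days

Doubling time t_d = ln(2)/r = 0.6931/0.18 = 3.8508.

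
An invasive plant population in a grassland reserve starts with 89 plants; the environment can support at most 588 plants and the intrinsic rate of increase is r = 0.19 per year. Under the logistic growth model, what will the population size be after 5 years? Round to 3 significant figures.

A = (K − N₀)/N₀ = (588 − 89)/89 = 5.6067.
N(t) = K/(1 + A·e^(−rt)) = 588/(1 + 5.6067×e^(−0.19×5)).
e^(−0.95) = 0.38674; denominator = 1 + 5.6067×0.38674 = 3.1684.
N = 588/3.1684 = 185.585.

186 plants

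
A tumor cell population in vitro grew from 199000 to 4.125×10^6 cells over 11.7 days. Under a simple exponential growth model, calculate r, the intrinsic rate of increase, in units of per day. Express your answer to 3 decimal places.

From N(t) = N₀·e^(rt): e^(r·11.7) = 4.125×10^6/199000 = 20.729.
r·11.7 = ln(20.729) = 3.0315, so r = 3.0315/11.7 = 0.2591.

0.259 per day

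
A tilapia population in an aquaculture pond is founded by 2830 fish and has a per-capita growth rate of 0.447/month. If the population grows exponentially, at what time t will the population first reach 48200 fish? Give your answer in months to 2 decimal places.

Set N₀·e^(rt) = 48200: e^(0.447·t) = 48200/2830 = 17.032.
0.447·t = ln(17.032) = 2.8351, so t = 2.8351/0.447 = 6.3425.

6.34 months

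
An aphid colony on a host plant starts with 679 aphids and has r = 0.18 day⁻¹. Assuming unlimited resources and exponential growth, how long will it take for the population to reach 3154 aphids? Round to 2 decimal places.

Set N₀·e^(rt) = 3154: e^(0.18·t) = 3154/679 = 4.6451.
0.18·t = ln(4.6451) = 1.5358, so t = 1.5358/0.18 = 8.5323.

8.53 days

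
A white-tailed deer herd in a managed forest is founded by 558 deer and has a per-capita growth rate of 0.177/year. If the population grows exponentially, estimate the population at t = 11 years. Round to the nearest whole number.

3910 deer

N(t) = N₀·e^(rt) = 558 × e^(0.177×11) = 558 × e^1.947.
e^1.947 ≈ 7.0076, so N ≈ 558 × 7.0076 = 3910.26.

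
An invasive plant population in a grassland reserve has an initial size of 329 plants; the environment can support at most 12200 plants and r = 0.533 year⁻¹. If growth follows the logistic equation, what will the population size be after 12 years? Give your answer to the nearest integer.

A = (K − N₀)/N₀ = (12200 − 329)/329 = 36.082.
N(t) = K/(1 + A·e^(−rt)) = 12200/(1 + 36.082×e^(−0.533×12)).
e^(−6.396) = 0.0016682; denominator = 1 + 36.082×0.0016682 = 1.0602.
N = 12200/1.0602 = 11507.3.

11507 plants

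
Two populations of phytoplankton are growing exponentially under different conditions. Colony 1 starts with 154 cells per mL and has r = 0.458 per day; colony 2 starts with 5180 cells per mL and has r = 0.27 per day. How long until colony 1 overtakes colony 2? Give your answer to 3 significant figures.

18.7 days

Set 154·e^(0.458t) = 5180·e^(0.27t).
e^((0.458 − 0.27)t) = 5180/154 → e^(0.188·t) = 33.636.
0.188·t = ln(33.636) = 3.5156, so t = 3.5156/0.188 = 18.7.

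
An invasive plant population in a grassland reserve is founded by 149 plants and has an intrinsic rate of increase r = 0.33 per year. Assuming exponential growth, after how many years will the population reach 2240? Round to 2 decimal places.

Set N₀·e^(rt) = 2240: e^(0.33·t) = 2240/149 = 15.034.
0.33·t = ln(15.034) = 2.7103, so t = 2.7103/0.33 = 8.213.

8.21 years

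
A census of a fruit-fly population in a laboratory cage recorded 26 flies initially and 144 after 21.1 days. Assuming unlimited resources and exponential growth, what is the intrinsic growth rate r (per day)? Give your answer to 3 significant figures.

0.0811 per day

From N(t) = N₀·e^(rt): e^(r·21.1) = 144/26 = 5.5385.
r·21.1 = ln(5.5385) = 1.7117, so r = 1.7117/21.1 = 0.081124.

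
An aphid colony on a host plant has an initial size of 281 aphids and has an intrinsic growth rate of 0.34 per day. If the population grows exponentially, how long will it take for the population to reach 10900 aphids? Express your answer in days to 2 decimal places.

10.76 days

Set N₀·e^(rt) = 10900: e^(0.34·t) = 10900/281 = 38.79.
0.34·t = ln(38.79) = 3.6582, so t = 3.6582/0.34 = 10.759.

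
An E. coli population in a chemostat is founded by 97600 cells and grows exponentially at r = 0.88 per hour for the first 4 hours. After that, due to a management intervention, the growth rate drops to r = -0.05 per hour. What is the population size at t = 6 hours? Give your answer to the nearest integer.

2983575 cells

Phase 1: N(4) = 97600·e^(0.88×4) = 97600·e^3.52 = 3.29736×10^6.
Phase 2 runs for 6 − 4 = 2 hours at r = -0.05.
N(6) = 3.29736×10^6·e^(-0.05×2) = 3.29736×10^6·e^-0.1 = 2.983575×10^6.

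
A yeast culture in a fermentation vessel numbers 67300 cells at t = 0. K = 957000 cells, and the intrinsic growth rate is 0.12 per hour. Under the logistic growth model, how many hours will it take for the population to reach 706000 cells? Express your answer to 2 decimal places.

A = (K − N₀)/N₀ = (957000 − 67300)/67300 = 13.22.
Solve 957000/(1 + 13.22·e^(−0.12t)) = 706000: 1 + 13.22·e^(−0.12t) = 1.3555, so e^(−0.12t) = 0.0268931.
−0.12·t = ln(0.0268931) = -3.6159, so t = 3.6159/0.12 = 30.132.

30.13 hours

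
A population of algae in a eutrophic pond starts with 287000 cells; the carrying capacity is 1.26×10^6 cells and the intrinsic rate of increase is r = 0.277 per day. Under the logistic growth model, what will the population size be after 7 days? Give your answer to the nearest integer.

846957 cells

A = (K − N₀)/N₀ = (1.26×10^6 − 287000)/287000 = 3.3902.
N(t) = K/(1 + A·e^(−rt)) = 1.26×10^6/(1 + 3.3902×e^(−0.277×7)).
e^(−1.939) = 0.14385; denominator = 1 + 3.3902×0.14385 = 1.4877.
N = 1.26×10^6/1.4877 = 846957.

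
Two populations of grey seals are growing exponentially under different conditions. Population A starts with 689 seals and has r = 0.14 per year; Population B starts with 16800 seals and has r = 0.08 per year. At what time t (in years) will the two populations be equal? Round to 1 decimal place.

Set 689·e^(0.14t) = 16800·e^(0.08t).
e^((0.14 − 0.08)t) = 16800/689 → e^(0.06·t) = 24.383.
0.06·t = ln(24.383) = 3.1939, so t = 3.1939/0.06 = 53.232.

53.2 years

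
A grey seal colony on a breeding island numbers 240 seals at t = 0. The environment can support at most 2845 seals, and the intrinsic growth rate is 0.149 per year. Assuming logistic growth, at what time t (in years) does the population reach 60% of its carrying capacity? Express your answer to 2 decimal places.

18.72 years

A = (K − N₀)/N₀ = (2845 − 240)/240 = 10.854.
Solve 2845/(1 + 10.854·e^(−0.149t)) = 1707: 1 + 10.854·e^(−0.149t) = 1.6667, so e^(−0.149t) = 0.0614203.
−0.149·t = ln(0.0614203) = -2.79, so t = 2.79/0.149 = 18.725.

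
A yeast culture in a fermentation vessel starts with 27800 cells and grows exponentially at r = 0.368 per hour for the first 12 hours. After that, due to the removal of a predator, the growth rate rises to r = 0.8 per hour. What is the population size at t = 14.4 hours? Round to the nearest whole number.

Phase 1: N(12) = 27800·e^(0.368×12) = 27800·e^4.416 = 2.300855×10^6.
Phase 2 runs for 14.4 − 12 = 2.4 hours at r = 0.8.
N(14.4) = 2.300855×10^6·e^(0.8×2.4) = 2.300855×10^6·e^1.92 = 1.569404×10^7.

15694036 cells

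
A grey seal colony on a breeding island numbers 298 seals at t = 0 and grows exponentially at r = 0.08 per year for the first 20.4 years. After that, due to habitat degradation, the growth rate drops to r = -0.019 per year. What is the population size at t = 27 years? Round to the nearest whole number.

1344 seals

Phase 1: N(20.4) = 298·e^(0.08×20.4) = 298·e^1.632 = 1524.
Phase 2 runs for 27 − 20.4 = 6.6 years at r = -0.019.
N(27) = 1524·e^(-0.019×6.6) = 1524·e^-0.1254 = 1344.39.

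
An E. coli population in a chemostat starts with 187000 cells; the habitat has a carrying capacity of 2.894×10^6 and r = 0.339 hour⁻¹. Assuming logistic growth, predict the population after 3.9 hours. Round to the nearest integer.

595605 cells

A = (K − N₀)/N₀ = (2.894×10^6 − 187000)/187000 = 14.476.
N(t) = K/(1 + A·e^(−rt)) = 2.894×10^6/(1 + 14.476×e^(−0.339×3.9)).
e^(−1.322) = 0.26657; denominator = 1 + 14.476×0.26657 = 4.8589.
N = 2.894×10^6/4.8589 = 595605.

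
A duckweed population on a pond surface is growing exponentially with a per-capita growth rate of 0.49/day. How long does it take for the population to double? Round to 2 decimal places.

1.41 days

Doubling time t_d = ln(2)/r = 0.6931/0.49 = 1.4146.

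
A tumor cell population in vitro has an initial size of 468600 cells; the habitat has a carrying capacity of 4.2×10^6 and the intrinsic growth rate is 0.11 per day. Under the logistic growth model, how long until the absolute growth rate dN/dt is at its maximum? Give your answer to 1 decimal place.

18.9 days

Logistic growth is fastest at N = K/2 = 2.1×10^6.
A = (K − N₀)/N₀ = 7.9629. Set K/(1 + A·e^(−rt)) = K/2 → A·e^(−rt) = 1.
e^(−0.11t) = 1/7.9629 = 0.125583, so t = ln(7.9629)/0.11 = 2.0748/0.11 = 18.862.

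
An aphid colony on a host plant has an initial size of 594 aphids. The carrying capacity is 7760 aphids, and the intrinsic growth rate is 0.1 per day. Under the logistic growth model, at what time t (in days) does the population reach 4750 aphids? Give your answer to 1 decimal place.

29.5 days

A = (K − N₀)/N₀ = (7760 − 594)/594 = 12.064.
Solve 7760/(1 + 12.064·e^(−0.1t)) = 4750: 1 + 12.064·e^(−0.1t) = 1.6337, so e^(−0.1t) = 0.052527.
−0.1·t = ln(0.052527) = -2.9464, so t = 2.9464/0.1 = 29.464.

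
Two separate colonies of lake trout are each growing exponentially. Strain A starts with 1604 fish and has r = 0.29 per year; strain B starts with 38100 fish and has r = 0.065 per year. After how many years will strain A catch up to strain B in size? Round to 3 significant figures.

Set 1604·e^(0.29t) = 38100·e^(0.065t).
e^((0.29 − 0.065)t) = 38100/1604 → e^(0.225·t) = 23.753.
0.225·t = ln(23.753) = 3.1677, so t = 3.1677/0.225 = 14.079.

14.1 years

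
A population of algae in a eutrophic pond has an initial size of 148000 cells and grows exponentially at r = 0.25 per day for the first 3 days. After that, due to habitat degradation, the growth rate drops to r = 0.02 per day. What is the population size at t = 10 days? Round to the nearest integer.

Phase 1: N(3) = 148000·e^(0.25×3) = 148000·e^0.75 = 313316.
Phase 2 runs for 10 − 3 = 7 days at r = 0.02.
N(10) = 313316·e^(0.02×7) = 313316·e^0.14 = 360399.

360399 cells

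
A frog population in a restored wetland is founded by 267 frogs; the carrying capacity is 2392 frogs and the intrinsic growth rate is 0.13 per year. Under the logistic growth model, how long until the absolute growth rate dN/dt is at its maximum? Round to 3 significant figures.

16.0 years

Logistic growth is fastest at N = K/2 = 1196.
A = (K − N₀)/N₀ = 7.9588. Set K/(1 + A·e^(−rt)) = K/2 → A·e^(−rt) = 1.
e^(−0.13t) = 1/7.9588 = 0.125647, so t = ln(7.9588)/0.13 = 2.0743/0.13 = 15.956.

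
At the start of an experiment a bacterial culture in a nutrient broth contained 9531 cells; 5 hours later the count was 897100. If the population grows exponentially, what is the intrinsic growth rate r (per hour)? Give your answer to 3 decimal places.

0.909 per hour

From N(t) = N₀·e^(rt): e^(r·5) = 897100/9531 = 94.124.
r·5 = ln(94.124) = 4.5446, so r = 4.5446/5 = 0.90892.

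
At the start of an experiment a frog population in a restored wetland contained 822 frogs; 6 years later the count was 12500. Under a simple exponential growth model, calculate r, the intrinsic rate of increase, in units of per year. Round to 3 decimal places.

0.454 per year

From N(t) = N₀·e^(rt): e^(r·6) = 12500/822 = 15.207.
r·6 = ln(15.207) = 2.7217, so r = 2.7217/6 = 0.45362.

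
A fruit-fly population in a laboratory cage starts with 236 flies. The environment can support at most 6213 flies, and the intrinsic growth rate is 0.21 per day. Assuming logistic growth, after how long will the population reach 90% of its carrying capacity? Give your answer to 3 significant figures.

25.9 days

A = (K − N₀)/N₀ = (6213 − 236)/236 = 25.326.
Solve 6213/(1 + 25.326·e^(−0.21t)) = 5591.7: 1 + 25.326·e^(−0.21t) = 1.1111, so e^(−0.21t) = 0.00438719.
−0.21·t = ln(0.00438719) = -5.4291, so t = 5.4291/0.21 = 25.853.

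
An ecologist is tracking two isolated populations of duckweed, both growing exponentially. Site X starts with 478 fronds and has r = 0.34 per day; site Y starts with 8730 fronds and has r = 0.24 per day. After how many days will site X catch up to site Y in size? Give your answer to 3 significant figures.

29.0 days

Set 478·e^(0.34t) = 8730·e^(0.24t).
e^((0.34 − 0.24)t) = 8730/478 → e^(0.1·t) = 18.264.
0.1·t = ln(18.264) = 2.9049, so t = 2.9049/0.1 = 29.049.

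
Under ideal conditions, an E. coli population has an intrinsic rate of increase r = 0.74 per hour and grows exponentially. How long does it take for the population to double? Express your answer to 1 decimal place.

0.9 hours

Doubling time t_d = ln(2)/r = 0.6931/0.74 = 0.93669.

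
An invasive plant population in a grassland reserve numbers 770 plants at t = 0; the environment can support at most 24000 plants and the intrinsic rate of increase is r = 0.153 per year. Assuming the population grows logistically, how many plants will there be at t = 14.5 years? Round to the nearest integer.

A = (K − N₀)/N₀ = (24000 − 770)/770 = 30.169.
N(t) = K/(1 + A·e^(−rt)) = 24000/(1 + 30.169×e^(−0.153×14.5)).
e^(−2.219) = 0.10877; denominator = 1 + 30.169×0.10877 = 4.2815.
N = 24000/4.2815 = 5605.47.

5605 plants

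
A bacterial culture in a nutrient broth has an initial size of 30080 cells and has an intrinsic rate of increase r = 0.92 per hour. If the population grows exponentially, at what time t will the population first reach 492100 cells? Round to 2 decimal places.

3.04 hours

Set N₀·e^(rt) = 492100: e^(0.92·t) = 492100/30080 = 16.36.
0.92·t = ln(16.36) = 2.7948, so t = 2.7948/0.92 = 3.0378.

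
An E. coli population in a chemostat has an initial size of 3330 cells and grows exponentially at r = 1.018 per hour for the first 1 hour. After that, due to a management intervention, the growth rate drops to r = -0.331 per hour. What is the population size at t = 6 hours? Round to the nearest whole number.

1761 cells

Phase 1: N(1) = 3330·e^(1.018×1) = 3330·e^1.018 = 9216.29.
Phase 2 runs for 6 − 1 = 5 hours at r = -0.331.
N(6) = 9216.29·e^(-0.331×5) = 9216.29·e^-1.655 = 1761.16.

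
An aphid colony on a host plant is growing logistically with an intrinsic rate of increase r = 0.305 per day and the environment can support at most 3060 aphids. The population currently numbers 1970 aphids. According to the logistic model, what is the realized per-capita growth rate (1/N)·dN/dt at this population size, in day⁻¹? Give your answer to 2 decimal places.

0.11 per day

(1/N)·dN/dt = r(1 − N/K) = 0.305 × (1 − 1970/3060).
= 0.305 × 0.35621 = 0.10864.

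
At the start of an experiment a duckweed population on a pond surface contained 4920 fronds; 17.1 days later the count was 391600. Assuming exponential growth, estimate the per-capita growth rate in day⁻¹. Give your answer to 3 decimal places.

0.256 per day

From N(t) = N₀·e^(rt): e^(r·17.1) = 391600/4920 = 79.593.
r·17.1 = ln(79.593) = 4.3769, so r = 4.3769/17.1 = 0.25596.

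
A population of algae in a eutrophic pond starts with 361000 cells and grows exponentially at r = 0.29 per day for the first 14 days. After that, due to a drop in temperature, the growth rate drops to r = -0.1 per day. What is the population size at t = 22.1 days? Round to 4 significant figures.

9310000 cells

Phase 1: N(14) = 361000·e^(0.29×14) = 361000·e^4.06 = 2.092873×10^7.
Phase 2 runs for 22.1 − 14 = 8.1 days at r = -0.1.
N(22.1) = 2.092873×10^7·e^(-0.1×8.1) = 2.092873×10^7·e^-0.81 = 9.310313×10^6.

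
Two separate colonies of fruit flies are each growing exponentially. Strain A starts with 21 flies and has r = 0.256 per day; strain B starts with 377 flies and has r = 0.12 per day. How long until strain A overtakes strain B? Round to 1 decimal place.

Set 21·e^(0.256t) = 377·e^(0.12t).
e^((0.256 − 0.12)t) = 377/21 → e^(0.136·t) = 17.952.
0.136·t = ln(17.952) = 2.8877, so t = 2.8877/0.136 = 21.233.

21.2 days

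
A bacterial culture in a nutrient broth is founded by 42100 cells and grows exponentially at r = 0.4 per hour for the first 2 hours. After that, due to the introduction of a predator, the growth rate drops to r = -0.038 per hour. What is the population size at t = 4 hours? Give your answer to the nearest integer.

86838 cells

Phase 1: N(2) = 42100·e^(0.4×2) = 42100·e^0.8 = 93695.3.
Phase 2 runs for 4 − 2 = 2 hours at r = -0.038.
N(4) = 93695.3·e^(-0.038×2) = 93695.3·e^-0.076 = 86838.3.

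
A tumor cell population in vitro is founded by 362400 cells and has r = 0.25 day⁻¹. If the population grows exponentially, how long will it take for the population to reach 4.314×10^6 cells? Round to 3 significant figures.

Set N₀·e^(rt) = 4.314×10^6: e^(0.25·t) = 4.314×10^6/362400 = 11.904.
0.25·t = ln(11.904) = 2.4769, so t = 2.4769/0.25 = 9.9075.

9.91 days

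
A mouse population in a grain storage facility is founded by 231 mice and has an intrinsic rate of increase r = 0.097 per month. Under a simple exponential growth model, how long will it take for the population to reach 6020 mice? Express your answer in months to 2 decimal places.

33.61 months

Set N₀·e^(rt) = 6020: e^(0.097·t) = 6020/231 = 26.061.
0.097·t = ln(26.061) = 3.2604, so t = 3.2604/0.097 = 33.613.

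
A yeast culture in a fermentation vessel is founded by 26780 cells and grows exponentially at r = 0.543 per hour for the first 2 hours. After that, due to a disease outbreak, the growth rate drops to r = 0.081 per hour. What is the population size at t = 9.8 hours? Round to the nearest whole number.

Phase 1: N(2) = 26780·e^(0.543×2) = 26780·e^1.086 = 79333.1.
Phase 2 runs for 9.8 − 2 = 7.8 hours at r = 0.081.
N(9.8) = 79333.1·e^(0.081×7.8) = 79333.1·e^0.6318 = 149225.

149225 cells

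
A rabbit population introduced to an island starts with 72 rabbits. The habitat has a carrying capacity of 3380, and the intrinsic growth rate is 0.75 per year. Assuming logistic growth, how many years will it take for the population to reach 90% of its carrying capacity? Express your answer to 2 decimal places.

8.03 years

A = (K − N₀)/N₀ = (3380 − 72)/72 = 45.944.
Solve 3380/(1 + 45.944·e^(−0.75t)) = 3042: 1 + 45.944·e^(−0.75t) = 1.1111, so e^(−0.75t) = 0.00241838.
−0.75·t = ln(0.00241838) = -6.0247, so t = 6.0247/0.75 = 8.0329.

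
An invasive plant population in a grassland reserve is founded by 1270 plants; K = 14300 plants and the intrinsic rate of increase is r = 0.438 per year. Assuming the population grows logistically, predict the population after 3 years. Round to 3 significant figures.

A = (K − N₀)/N₀ = (14300 − 1270)/1270 = 10.26.
N(t) = K/(1 + A·e^(−rt)) = 14300/(1 + 10.26×e^(−0.438×3)).
e^(−1.314) = 0.26874; denominator = 1 + 10.26×0.26874 = 3.7573.
N = 14300/3.7573 = 3805.96.

3810 plants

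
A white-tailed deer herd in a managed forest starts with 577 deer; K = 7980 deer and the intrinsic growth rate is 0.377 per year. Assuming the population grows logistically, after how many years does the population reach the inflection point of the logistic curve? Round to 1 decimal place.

6.8 years

Logistic growth is fastest at N = K/2 = 3990.
A = (K − N₀)/N₀ = 12.83. Set K/(1 + A·e^(−rt)) = K/2 → A·e^(−rt) = 1.
e^(−0.377t) = 1/12.83 = 0.0779414, so t = ln(12.83)/0.377 = 2.5518/0.377 = 6.7687.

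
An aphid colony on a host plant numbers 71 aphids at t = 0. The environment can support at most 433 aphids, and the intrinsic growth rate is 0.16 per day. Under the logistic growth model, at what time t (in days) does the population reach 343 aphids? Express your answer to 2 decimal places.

18.54 days

A = (K − N₀)/N₀ = (433 − 71)/71 = 5.0986.
Solve 433/(1 + 5.0986·e^(−0.16t)) = 343: 1 + 5.0986·e^(−0.16t) = 1.2624, so e^(−0.16t) = 0.0514634.
−0.16·t = ln(0.0514634) = -2.9669, so t = 2.9669/0.16 = 18.543.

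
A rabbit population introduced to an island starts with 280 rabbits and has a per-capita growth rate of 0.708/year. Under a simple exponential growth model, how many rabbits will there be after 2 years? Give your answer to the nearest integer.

1154 rabbits

N(t) = N₀·e^(rt) = 280 × e^(0.708×2) = 280 × e^1.416.
e^1.416 ≈ 4.1206, so N ≈ 280 × 4.1206 = 1153.77.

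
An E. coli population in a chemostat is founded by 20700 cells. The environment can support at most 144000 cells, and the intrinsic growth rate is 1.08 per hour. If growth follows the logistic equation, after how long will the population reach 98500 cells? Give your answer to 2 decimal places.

2.37 hours

A = (K − N₀)/N₀ = (144000 − 20700)/20700 = 5.9565.
Solve 144000/(1 + 5.9565·e^(−1.08t)) = 98500: 1 + 5.9565·e^(−1.08t) = 1.4619, so e^(−1.08t) = 0.0775501.
−1.08·t = ln(0.0775501) = -2.5568, so t = 2.5568/1.08 = 2.3674.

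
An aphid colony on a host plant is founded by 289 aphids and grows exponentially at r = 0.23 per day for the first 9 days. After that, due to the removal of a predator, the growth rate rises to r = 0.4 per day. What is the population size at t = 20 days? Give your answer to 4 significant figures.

Phase 1: N(9) = 289·e^(0.23×9) = 289·e^2.07 = 2290.27.
Phase 2 runs for 20 − 9 = 11 days at r = 0.4.
N(20) = 2290.27·e^(0.4×11) = 2290.27·e^4.4 = 186545.

186500 aphids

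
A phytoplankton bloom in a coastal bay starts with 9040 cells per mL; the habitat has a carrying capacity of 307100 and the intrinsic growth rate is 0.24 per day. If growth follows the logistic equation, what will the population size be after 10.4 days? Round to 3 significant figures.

A = (K − N₀)/N₀ = (307100 − 9040)/9040 = 32.971.
N(t) = K/(1 + A·e^(−rt)) = 307100/(1 + 32.971×e^(−0.24×10.4)).
e^(−2.496) = 0.082414; denominator = 1 + 32.971×0.082414 = 3.7173.
N = 307100/3.7173 = 82613.9.

82600 cells per mL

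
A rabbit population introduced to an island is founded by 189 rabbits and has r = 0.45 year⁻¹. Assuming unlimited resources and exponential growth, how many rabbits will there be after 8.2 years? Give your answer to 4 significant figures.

N(t) = N₀·e^(rt) = 189 × e^(0.45×8.2) = 189 × e^3.69.
e^3.69 ≈ 40.045, so N ≈ 189 × 40.045 = 7568.48.

7568 rabbits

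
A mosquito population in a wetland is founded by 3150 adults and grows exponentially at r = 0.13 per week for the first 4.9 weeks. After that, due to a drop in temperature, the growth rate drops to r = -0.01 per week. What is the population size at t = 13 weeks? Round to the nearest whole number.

Phase 1: N(4.9) = 3150·e^(0.13×4.9) = 3150·e^0.637 = 5956.02.
Phase 2 runs for 13 − 4.9 = 8.1 weeks at r = -0.01.
N(13) = 5956.02·e^(-0.01×8.1) = 5956.02·e^-0.081 = 5492.6.

5493 adults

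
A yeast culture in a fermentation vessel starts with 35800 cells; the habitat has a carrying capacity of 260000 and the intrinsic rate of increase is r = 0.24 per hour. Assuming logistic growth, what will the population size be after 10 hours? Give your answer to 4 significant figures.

165800 cells

A = (K − N₀)/N₀ = (260000 − 35800)/35800 = 6.2626.
N(t) = K/(1 + A·e^(−rt)) = 260000/(1 + 6.2626×e^(−0.24×10)).
e^(−2.4) = 0.090718; denominator = 1 + 6.2626×0.090718 = 1.5681.
N = 260000/1.5681 = 165803.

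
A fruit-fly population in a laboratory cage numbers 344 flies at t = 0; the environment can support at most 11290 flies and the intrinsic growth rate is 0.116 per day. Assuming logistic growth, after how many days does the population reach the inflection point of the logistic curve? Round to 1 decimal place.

Logistic growth is fastest at N = K/2 = 5645.
A = (K − N₀)/N₀ = 31.82. Set K/(1 + A·e^(−rt)) = K/2 → A·e^(−rt) = 1.
e^(−0.116t) = 1/31.82 = 0.031427, so t = ln(31.82)/0.116 = 3.4601/0.116 = 29.828.

29.8 days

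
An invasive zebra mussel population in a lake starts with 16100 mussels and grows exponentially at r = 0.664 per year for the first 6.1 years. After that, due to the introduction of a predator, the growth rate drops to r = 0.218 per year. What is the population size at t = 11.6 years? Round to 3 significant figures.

3070000 mussels

Phase 1: N(6.1) = 16100·e^(0.664×6.1) = 16100·e^4.05 = 924469.
Phase 2 runs for 11.6 − 6.1 = 5.5 years at r = 0.218.
N(11.6) = 924469·e^(0.218×5.5) = 924469·e^1.199 = 3.066277×10^6.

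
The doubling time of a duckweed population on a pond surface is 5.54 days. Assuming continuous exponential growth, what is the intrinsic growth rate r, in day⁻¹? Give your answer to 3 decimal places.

r = ln(2)/t_d = 0.6931/5.54 = 0.12512.

0.125 per day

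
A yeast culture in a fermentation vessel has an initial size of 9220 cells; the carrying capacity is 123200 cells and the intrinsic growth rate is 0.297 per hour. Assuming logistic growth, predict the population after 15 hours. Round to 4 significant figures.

A = (K − N₀)/N₀ = (123200 − 9220)/9220 = 12.362.
N(t) = K/(1 + A·e^(−rt)) = 123200/(1 + 12.362×e^(−0.297×15)).
e^(−4.455) = 0.01162; denominator = 1 + 12.362×0.01162 = 1.1437.
N = 123200/1.1437 = 107725.

107700 cells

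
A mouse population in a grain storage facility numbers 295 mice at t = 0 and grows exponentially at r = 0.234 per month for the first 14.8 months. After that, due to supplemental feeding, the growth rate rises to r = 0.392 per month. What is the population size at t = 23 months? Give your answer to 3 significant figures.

Phase 1: N(14.8) = 295·e^(0.234×14.8) = 295·e^3.463 = 9416.09.
Phase 2 runs for 23 − 14.8 = 8.2 months at r = 0.392.
N(23) = 9416.09·e^(0.392×8.2) = 9416.09·e^3.214 = 234351.

234000 mice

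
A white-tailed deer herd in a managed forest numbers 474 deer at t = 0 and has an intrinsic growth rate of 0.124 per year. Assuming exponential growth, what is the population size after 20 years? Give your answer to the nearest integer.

5660 deer

N(t) = N₀·e^(rt) = 474 × e^(0.124×20) = 474 × e^2.48.
e^2.48 ≈ 11.941, so N ≈ 474 × 11.941 = 5660.16.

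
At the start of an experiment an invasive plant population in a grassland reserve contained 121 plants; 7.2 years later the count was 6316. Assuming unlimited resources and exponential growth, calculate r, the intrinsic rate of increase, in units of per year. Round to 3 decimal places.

From N(t) = N₀·e^(rt): e^(r·7.2) = 6316/121 = 52.198.
r·7.2 = ln(52.198) = 3.9551, so r = 3.9551/7.2 = 0.54931.

0.549 per year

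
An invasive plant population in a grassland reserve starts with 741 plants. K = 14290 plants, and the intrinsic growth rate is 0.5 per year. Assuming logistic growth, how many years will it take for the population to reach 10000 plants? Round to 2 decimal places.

A = (K − N₀)/N₀ = (14290 − 741)/741 = 18.285.
Solve 14290/(1 + 18.285·e^(−0.5t)) = 10000: 1 + 18.285·e^(−0.5t) = 1.429, so e^(−0.5t) = 0.0234622.
−0.5·t = ln(0.0234622) = -3.7524, so t = 3.7524/0.5 = 7.5047.

7.50 years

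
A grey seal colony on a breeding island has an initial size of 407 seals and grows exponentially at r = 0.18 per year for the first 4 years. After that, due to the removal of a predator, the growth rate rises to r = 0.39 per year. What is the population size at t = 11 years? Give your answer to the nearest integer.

12821 seals

Phase 1: N(4) = 407·e^(0.18×4) = 407·e^0.72 = 836.154.
Phase 2 runs for 11 − 4 = 7 years at r = 0.39.
N(11) = 836.154·e^(0.39×7) = 836.154·e^2.73 = 12820.7.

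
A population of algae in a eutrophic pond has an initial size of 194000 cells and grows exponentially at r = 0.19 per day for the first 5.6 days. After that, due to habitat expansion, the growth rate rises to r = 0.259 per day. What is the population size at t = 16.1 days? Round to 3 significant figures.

Phase 1: N(5.6) = 194000·e^(0.19×5.6) = 194000·e^1.064 = 562200.
Phase 2 runs for 16.1 − 5.6 = 10.5 days at r = 0.259.
N(16.1) = 562200·e^(0.259×10.5) = 562200·e^2.72 = 8.530115×10^6.

8530000 cells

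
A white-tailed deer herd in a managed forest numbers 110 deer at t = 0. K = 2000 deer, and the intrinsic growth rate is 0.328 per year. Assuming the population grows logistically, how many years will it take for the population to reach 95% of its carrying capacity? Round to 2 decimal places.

17.65 years

A = (K − N₀)/N₀ = (2000 − 110)/110 = 17.182.
Solve 2000/(1 + 17.182·e^(−0.328t)) = 1900: 1 + 17.182·e^(−0.328t) = 1.0526, so e^(−0.328t) = 0.00306321.
−0.328·t = ln(0.00306321) = -5.7883, so t = 5.7883/0.328 = 17.647.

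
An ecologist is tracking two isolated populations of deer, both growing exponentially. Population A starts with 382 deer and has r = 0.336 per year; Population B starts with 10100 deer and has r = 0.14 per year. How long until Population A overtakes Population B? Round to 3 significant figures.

16.7 years

Set 382·e^(0.336t) = 10100·e^(0.14t).
e^((0.336 − 0.14)t) = 10100/382 → e^(0.196·t) = 26.44.
0.196·t = ln(26.44) = 3.2749, so t = 3.2749/0.196 = 16.709.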